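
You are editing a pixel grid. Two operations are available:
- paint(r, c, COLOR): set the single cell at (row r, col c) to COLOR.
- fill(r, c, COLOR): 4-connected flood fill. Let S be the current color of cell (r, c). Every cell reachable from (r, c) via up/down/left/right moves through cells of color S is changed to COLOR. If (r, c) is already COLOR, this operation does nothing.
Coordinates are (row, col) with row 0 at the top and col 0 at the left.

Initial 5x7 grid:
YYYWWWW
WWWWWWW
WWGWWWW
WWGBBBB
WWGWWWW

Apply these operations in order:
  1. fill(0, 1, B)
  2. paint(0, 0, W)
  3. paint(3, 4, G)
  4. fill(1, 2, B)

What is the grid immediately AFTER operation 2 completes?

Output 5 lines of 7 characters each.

After op 1 fill(0,1,B) [3 cells changed]:
BBBWWWW
WWWWWWW
WWGWWWW
WWGBBBB
WWGWWWW
After op 2 paint(0,0,W):
WBBWWWW
WWWWWWW
WWGWWWW
WWGBBBB
WWGWWWW

Answer: WBBWWWW
WWWWWWW
WWGWWWW
WWGBBBB
WWGWWWW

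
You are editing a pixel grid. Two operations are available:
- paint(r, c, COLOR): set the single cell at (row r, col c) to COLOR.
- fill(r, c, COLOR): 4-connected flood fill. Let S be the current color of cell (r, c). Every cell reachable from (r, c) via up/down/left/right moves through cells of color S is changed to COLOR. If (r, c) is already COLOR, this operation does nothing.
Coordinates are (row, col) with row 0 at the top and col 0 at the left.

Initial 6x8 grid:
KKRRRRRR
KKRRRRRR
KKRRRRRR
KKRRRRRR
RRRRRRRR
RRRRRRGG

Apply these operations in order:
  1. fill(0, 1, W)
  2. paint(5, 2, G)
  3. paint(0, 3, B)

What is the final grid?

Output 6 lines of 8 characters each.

After op 1 fill(0,1,W) [8 cells changed]:
WWRRRRRR
WWRRRRRR
WWRRRRRR
WWRRRRRR
RRRRRRRR
RRRRRRGG
After op 2 paint(5,2,G):
WWRRRRRR
WWRRRRRR
WWRRRRRR
WWRRRRRR
RRRRRRRR
RRGRRRGG
After op 3 paint(0,3,B):
WWRBRRRR
WWRRRRRR
WWRRRRRR
WWRRRRRR
RRRRRRRR
RRGRRRGG

Answer: WWRBRRRR
WWRRRRRR
WWRRRRRR
WWRRRRRR
RRRRRRRR
RRGRRRGG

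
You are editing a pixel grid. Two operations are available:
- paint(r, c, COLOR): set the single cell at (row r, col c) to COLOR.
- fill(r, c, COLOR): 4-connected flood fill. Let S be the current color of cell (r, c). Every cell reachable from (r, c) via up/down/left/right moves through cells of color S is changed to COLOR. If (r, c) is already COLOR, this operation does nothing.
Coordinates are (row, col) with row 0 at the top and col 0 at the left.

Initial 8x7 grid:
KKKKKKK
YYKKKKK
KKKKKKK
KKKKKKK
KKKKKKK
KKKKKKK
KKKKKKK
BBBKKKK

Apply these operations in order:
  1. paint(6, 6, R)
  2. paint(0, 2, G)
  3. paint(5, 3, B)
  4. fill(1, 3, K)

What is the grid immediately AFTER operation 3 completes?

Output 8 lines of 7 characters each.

After op 1 paint(6,6,R):
KKKKKKK
YYKKKKK
KKKKKKK
KKKKKKK
KKKKKKK
KKKKKKK
KKKKKKR
BBBKKKK
After op 2 paint(0,2,G):
KKGKKKK
YYKKKKK
KKKKKKK
KKKKKKK
KKKKKKK
KKKKKKK
KKKKKKR
BBBKKKK
After op 3 paint(5,3,B):
KKGKKKK
YYKKKKK
KKKKKKK
KKKKKKK
KKKKKKK
KKKBKKK
KKKKKKR
BBBKKKK

Answer: KKGKKKK
YYKKKKK
KKKKKKK
KKKKKKK
KKKKKKK
KKKBKKK
KKKKKKR
BBBKKKK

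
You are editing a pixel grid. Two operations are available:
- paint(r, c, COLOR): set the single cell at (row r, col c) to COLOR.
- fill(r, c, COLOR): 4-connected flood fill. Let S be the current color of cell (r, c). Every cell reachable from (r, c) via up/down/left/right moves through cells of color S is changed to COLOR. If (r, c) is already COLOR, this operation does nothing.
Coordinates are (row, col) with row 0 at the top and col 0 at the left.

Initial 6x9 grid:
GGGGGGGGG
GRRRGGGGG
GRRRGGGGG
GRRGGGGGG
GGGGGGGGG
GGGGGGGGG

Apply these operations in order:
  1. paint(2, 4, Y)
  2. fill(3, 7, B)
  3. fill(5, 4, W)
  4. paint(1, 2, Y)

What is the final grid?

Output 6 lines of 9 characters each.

After op 1 paint(2,4,Y):
GGGGGGGGG
GRRRGGGGG
GRRRYGGGG
GRRGGGGGG
GGGGGGGGG
GGGGGGGGG
After op 2 fill(3,7,B) [45 cells changed]:
BBBBBBBBB
BRRRBBBBB
BRRRYBBBB
BRRBBBBBB
BBBBBBBBB
BBBBBBBBB
After op 3 fill(5,4,W) [45 cells changed]:
WWWWWWWWW
WRRRWWWWW
WRRRYWWWW
WRRWWWWWW
WWWWWWWWW
WWWWWWWWW
After op 4 paint(1,2,Y):
WWWWWWWWW
WRYRWWWWW
WRRRYWWWW
WRRWWWWWW
WWWWWWWWW
WWWWWWWWW

Answer: WWWWWWWWW
WRYRWWWWW
WRRRYWWWW
WRRWWWWWW
WWWWWWWWW
WWWWWWWWW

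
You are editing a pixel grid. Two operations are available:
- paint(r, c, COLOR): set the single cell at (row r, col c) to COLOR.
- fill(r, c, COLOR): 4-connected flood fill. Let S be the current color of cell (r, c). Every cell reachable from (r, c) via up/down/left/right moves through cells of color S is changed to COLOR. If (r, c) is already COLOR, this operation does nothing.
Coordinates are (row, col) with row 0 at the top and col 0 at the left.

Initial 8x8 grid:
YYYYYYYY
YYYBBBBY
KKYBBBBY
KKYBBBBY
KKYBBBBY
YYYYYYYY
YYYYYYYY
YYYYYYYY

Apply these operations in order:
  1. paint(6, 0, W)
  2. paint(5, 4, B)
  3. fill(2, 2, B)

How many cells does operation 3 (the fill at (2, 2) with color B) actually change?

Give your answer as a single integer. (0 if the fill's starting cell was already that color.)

Answer: 40

Derivation:
After op 1 paint(6,0,W):
YYYYYYYY
YYYBBBBY
KKYBBBBY
KKYBBBBY
KKYBBBBY
YYYYYYYY
WYYYYYYY
YYYYYYYY
After op 2 paint(5,4,B):
YYYYYYYY
YYYBBBBY
KKYBBBBY
KKYBBBBY
KKYBBBBY
YYYYBYYY
WYYYYYYY
YYYYYYYY
After op 3 fill(2,2,B) [40 cells changed]:
BBBBBBBB
BBBBBBBB
KKBBBBBB
KKBBBBBB
KKBBBBBB
BBBBBBBB
WBBBBBBB
BBBBBBBB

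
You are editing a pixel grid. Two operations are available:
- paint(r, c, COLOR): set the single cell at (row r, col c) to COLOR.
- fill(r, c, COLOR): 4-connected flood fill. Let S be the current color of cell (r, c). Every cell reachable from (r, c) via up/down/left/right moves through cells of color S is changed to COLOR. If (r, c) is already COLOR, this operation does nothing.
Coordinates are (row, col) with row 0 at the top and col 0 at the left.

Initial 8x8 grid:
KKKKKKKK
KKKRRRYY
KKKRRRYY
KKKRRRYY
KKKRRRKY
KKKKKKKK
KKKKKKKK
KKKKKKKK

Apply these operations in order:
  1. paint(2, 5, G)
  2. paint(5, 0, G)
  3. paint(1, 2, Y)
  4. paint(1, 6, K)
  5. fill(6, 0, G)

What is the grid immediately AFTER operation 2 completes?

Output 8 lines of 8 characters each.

Answer: KKKKKKKK
KKKRRRYY
KKKRRGYY
KKKRRRYY
KKKRRRKY
GKKKKKKK
KKKKKKKK
KKKKKKKK

Derivation:
After op 1 paint(2,5,G):
KKKKKKKK
KKKRRRYY
KKKRRGYY
KKKRRRYY
KKKRRRKY
KKKKKKKK
KKKKKKKK
KKKKKKKK
After op 2 paint(5,0,G):
KKKKKKKK
KKKRRRYY
KKKRRGYY
KKKRRRYY
KKKRRRKY
GKKKKKKK
KKKKKKKK
KKKKKKKK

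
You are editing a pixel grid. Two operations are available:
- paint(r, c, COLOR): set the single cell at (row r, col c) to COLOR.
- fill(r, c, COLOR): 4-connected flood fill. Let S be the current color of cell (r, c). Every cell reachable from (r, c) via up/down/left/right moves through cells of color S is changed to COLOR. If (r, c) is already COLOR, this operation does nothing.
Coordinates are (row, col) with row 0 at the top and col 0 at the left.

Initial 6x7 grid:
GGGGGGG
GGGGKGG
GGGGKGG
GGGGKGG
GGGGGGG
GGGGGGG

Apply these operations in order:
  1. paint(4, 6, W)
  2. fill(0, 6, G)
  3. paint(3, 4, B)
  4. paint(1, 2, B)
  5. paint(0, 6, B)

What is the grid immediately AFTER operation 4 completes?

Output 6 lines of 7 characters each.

Answer: GGGGGGG
GGBGKGG
GGGGKGG
GGGGBGG
GGGGGGW
GGGGGGG

Derivation:
After op 1 paint(4,6,W):
GGGGGGG
GGGGKGG
GGGGKGG
GGGGKGG
GGGGGGW
GGGGGGG
After op 2 fill(0,6,G) [0 cells changed]:
GGGGGGG
GGGGKGG
GGGGKGG
GGGGKGG
GGGGGGW
GGGGGGG
After op 3 paint(3,4,B):
GGGGGGG
GGGGKGG
GGGGKGG
GGGGBGG
GGGGGGW
GGGGGGG
After op 4 paint(1,2,B):
GGGGGGG
GGBGKGG
GGGGKGG
GGGGBGG
GGGGGGW
GGGGGGG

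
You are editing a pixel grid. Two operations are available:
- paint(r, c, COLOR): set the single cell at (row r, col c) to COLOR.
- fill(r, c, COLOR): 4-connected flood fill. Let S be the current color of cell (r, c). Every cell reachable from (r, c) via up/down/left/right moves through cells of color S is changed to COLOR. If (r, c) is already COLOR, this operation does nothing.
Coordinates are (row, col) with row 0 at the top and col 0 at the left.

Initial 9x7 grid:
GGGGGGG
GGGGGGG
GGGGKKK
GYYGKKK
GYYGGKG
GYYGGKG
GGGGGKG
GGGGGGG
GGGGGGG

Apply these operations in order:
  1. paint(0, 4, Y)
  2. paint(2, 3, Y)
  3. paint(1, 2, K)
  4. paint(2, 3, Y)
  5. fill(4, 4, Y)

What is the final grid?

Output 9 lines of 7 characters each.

After op 1 paint(0,4,Y):
GGGGYGG
GGGGGGG
GGGGKKK
GYYGKKK
GYYGGKG
GYYGGKG
GGGGGKG
GGGGGGG
GGGGGGG
After op 2 paint(2,3,Y):
GGGGYGG
GGGGGGG
GGGYKKK
GYYGKKK
GYYGGKG
GYYGGKG
GGGGGKG
GGGGGGG
GGGGGGG
After op 3 paint(1,2,K):
GGGGYGG
GGKGGGG
GGGYKKK
GYYGKKK
GYYGGKG
GYYGGKG
GGGGGKG
GGGGGGG
GGGGGGG
After op 4 paint(2,3,Y):
GGGGYGG
GGKGGGG
GGGYKKK
GYYGKKK
GYYGGKG
GYYGGKG
GGGGGKG
GGGGGGG
GGGGGGG
After op 5 fill(4,4,Y) [45 cells changed]:
YYYYYYY
YYKYYYY
YYYYKKK
YYYYKKK
YYYYYKY
YYYYYKY
YYYYYKY
YYYYYYY
YYYYYYY

Answer: YYYYYYY
YYKYYYY
YYYYKKK
YYYYKKK
YYYYYKY
YYYYYKY
YYYYYKY
YYYYYYY
YYYYYYY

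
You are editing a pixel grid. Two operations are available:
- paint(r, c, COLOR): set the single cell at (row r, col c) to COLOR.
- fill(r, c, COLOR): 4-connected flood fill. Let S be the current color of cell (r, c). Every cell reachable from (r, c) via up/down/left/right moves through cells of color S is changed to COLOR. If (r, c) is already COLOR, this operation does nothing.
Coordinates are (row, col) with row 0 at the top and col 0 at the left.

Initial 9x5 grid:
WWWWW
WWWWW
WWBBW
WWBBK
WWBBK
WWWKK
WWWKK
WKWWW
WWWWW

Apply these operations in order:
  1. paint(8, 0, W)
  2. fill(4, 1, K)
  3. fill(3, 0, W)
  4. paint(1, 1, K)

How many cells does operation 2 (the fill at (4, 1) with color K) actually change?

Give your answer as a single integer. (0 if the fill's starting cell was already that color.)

After op 1 paint(8,0,W):
WWWWW
WWWWW
WWBBW
WWBBK
WWBBK
WWWKK
WWWKK
WKWWW
WWWWW
After op 2 fill(4,1,K) [32 cells changed]:
KKKKK
KKKKK
KKBBK
KKBBK
KKBBK
KKKKK
KKKKK
KKKKK
KKKKK

Answer: 32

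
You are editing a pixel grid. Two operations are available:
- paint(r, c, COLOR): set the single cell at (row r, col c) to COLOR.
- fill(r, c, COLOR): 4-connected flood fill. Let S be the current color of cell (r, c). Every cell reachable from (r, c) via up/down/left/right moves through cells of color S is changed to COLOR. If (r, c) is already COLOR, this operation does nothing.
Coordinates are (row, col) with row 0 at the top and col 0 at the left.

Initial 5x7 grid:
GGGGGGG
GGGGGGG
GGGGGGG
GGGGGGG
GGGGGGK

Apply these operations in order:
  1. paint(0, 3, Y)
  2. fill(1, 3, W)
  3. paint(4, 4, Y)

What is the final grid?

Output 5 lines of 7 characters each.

Answer: WWWYWWW
WWWWWWW
WWWWWWW
WWWWWWW
WWWWYWK

Derivation:
After op 1 paint(0,3,Y):
GGGYGGG
GGGGGGG
GGGGGGG
GGGGGGG
GGGGGGK
After op 2 fill(1,3,W) [33 cells changed]:
WWWYWWW
WWWWWWW
WWWWWWW
WWWWWWW
WWWWWWK
After op 3 paint(4,4,Y):
WWWYWWW
WWWWWWW
WWWWWWW
WWWWWWW
WWWWYWK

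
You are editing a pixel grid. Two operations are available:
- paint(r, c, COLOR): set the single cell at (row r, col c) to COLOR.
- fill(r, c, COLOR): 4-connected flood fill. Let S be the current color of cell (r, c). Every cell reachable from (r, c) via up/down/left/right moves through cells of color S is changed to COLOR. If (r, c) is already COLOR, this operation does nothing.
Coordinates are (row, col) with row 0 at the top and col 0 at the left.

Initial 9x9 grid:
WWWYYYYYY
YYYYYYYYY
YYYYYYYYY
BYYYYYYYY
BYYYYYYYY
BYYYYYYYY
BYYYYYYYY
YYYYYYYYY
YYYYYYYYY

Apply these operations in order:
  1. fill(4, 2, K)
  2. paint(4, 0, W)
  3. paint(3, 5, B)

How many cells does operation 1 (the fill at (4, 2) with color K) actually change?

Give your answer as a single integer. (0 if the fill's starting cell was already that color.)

After op 1 fill(4,2,K) [74 cells changed]:
WWWKKKKKK
KKKKKKKKK
KKKKKKKKK
BKKKKKKKK
BKKKKKKKK
BKKKKKKKK
BKKKKKKKK
KKKKKKKKK
KKKKKKKKK

Answer: 74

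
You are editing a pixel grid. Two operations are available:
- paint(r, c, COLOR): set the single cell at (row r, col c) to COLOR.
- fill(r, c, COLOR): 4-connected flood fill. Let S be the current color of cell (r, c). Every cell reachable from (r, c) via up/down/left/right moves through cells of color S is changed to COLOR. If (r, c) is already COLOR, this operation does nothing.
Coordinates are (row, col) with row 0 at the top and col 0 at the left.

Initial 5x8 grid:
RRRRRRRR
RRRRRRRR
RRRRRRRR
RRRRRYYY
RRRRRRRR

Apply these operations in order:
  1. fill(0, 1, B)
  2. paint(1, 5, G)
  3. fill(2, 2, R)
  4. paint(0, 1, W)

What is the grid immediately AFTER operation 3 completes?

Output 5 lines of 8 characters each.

After op 1 fill(0,1,B) [37 cells changed]:
BBBBBBBB
BBBBBBBB
BBBBBBBB
BBBBBYYY
BBBBBBBB
After op 2 paint(1,5,G):
BBBBBBBB
BBBBBGBB
BBBBBBBB
BBBBBYYY
BBBBBBBB
After op 3 fill(2,2,R) [36 cells changed]:
RRRRRRRR
RRRRRGRR
RRRRRRRR
RRRRRYYY
RRRRRRRR

Answer: RRRRRRRR
RRRRRGRR
RRRRRRRR
RRRRRYYY
RRRRRRRR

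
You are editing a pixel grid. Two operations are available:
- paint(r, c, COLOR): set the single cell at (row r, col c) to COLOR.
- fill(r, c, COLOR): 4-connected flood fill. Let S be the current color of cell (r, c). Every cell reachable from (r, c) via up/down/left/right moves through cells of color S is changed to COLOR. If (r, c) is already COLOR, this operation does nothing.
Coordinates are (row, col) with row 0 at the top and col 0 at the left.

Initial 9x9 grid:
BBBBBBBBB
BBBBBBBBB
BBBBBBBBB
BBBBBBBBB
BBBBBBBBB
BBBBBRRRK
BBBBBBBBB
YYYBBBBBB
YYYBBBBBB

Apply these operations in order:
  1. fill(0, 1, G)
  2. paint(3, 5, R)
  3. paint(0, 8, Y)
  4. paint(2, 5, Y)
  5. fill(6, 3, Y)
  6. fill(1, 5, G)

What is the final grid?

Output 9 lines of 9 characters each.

After op 1 fill(0,1,G) [71 cells changed]:
GGGGGGGGG
GGGGGGGGG
GGGGGGGGG
GGGGGGGGG
GGGGGGGGG
GGGGGRRRK
GGGGGGGGG
YYYGGGGGG
YYYGGGGGG
After op 2 paint(3,5,R):
GGGGGGGGG
GGGGGGGGG
GGGGGGGGG
GGGGGRGGG
GGGGGGGGG
GGGGGRRRK
GGGGGGGGG
YYYGGGGGG
YYYGGGGGG
After op 3 paint(0,8,Y):
GGGGGGGGY
GGGGGGGGG
GGGGGGGGG
GGGGGRGGG
GGGGGGGGG
GGGGGRRRK
GGGGGGGGG
YYYGGGGGG
YYYGGGGGG
After op 4 paint(2,5,Y):
GGGGGGGGY
GGGGGGGGG
GGGGGYGGG
GGGGGRGGG
GGGGGGGGG
GGGGGRRRK
GGGGGGGGG
YYYGGGGGG
YYYGGGGGG
After op 5 fill(6,3,Y) [68 cells changed]:
YYYYYYYYY
YYYYYYYYY
YYYYYYYYY
YYYYYRYYY
YYYYYYYYY
YYYYYRRRK
YYYYYYYYY
YYYYYYYYY
YYYYYYYYY
After op 6 fill(1,5,G) [76 cells changed]:
GGGGGGGGG
GGGGGGGGG
GGGGGGGGG
GGGGGRGGG
GGGGGGGGG
GGGGGRRRK
GGGGGGGGG
GGGGGGGGG
GGGGGGGGG

Answer: GGGGGGGGG
GGGGGGGGG
GGGGGGGGG
GGGGGRGGG
GGGGGGGGG
GGGGGRRRK
GGGGGGGGG
GGGGGGGGG
GGGGGGGGG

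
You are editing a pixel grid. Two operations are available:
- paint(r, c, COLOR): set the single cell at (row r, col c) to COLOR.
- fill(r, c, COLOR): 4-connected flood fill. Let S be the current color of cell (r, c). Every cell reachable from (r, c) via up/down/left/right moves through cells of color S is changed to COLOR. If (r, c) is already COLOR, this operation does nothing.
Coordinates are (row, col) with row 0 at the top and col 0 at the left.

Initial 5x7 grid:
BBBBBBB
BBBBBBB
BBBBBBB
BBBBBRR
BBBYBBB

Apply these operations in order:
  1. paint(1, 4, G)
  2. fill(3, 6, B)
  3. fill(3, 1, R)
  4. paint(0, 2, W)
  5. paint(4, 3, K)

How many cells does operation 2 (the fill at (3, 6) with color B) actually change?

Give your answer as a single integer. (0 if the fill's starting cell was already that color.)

Answer: 2

Derivation:
After op 1 paint(1,4,G):
BBBBBBB
BBBBGBB
BBBBBBB
BBBBBRR
BBBYBBB
After op 2 fill(3,6,B) [2 cells changed]:
BBBBBBB
BBBBGBB
BBBBBBB
BBBBBBB
BBBYBBB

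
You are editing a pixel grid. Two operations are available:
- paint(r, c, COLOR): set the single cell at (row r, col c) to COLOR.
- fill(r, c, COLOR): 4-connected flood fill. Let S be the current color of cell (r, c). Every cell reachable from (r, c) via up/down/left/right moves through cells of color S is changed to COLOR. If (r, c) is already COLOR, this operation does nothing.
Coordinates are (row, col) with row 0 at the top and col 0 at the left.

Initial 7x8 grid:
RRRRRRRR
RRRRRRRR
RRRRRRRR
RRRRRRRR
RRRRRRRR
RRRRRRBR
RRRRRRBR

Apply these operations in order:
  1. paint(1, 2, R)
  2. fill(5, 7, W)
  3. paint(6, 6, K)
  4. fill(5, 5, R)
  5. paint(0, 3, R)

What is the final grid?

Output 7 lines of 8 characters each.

After op 1 paint(1,2,R):
RRRRRRRR
RRRRRRRR
RRRRRRRR
RRRRRRRR
RRRRRRRR
RRRRRRBR
RRRRRRBR
After op 2 fill(5,7,W) [54 cells changed]:
WWWWWWWW
WWWWWWWW
WWWWWWWW
WWWWWWWW
WWWWWWWW
WWWWWWBW
WWWWWWBW
After op 3 paint(6,6,K):
WWWWWWWW
WWWWWWWW
WWWWWWWW
WWWWWWWW
WWWWWWWW
WWWWWWBW
WWWWWWKW
After op 4 fill(5,5,R) [54 cells changed]:
RRRRRRRR
RRRRRRRR
RRRRRRRR
RRRRRRRR
RRRRRRRR
RRRRRRBR
RRRRRRKR
After op 5 paint(0,3,R):
RRRRRRRR
RRRRRRRR
RRRRRRRR
RRRRRRRR
RRRRRRRR
RRRRRRBR
RRRRRRKR

Answer: RRRRRRRR
RRRRRRRR
RRRRRRRR
RRRRRRRR
RRRRRRRR
RRRRRRBR
RRRRRRKR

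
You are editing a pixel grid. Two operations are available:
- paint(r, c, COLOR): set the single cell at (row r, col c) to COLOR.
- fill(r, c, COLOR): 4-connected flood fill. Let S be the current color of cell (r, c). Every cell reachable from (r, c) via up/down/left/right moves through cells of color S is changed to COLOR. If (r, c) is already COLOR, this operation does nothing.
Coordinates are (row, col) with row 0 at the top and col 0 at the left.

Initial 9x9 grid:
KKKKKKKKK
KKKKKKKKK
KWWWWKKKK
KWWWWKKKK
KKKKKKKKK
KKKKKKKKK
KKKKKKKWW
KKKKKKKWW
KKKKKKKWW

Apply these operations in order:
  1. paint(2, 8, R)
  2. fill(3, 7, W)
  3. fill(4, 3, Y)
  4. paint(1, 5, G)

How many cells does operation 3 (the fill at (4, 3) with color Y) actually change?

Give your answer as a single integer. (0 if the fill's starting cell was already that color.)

Answer: 80

Derivation:
After op 1 paint(2,8,R):
KKKKKKKKK
KKKKKKKKK
KWWWWKKKR
KWWWWKKKK
KKKKKKKKK
KKKKKKKKK
KKKKKKKWW
KKKKKKKWW
KKKKKKKWW
After op 2 fill(3,7,W) [66 cells changed]:
WWWWWWWWW
WWWWWWWWW
WWWWWWWWR
WWWWWWWWW
WWWWWWWWW
WWWWWWWWW
WWWWWWWWW
WWWWWWWWW
WWWWWWWWW
After op 3 fill(4,3,Y) [80 cells changed]:
YYYYYYYYY
YYYYYYYYY
YYYYYYYYR
YYYYYYYYY
YYYYYYYYY
YYYYYYYYY
YYYYYYYYY
YYYYYYYYY
YYYYYYYYY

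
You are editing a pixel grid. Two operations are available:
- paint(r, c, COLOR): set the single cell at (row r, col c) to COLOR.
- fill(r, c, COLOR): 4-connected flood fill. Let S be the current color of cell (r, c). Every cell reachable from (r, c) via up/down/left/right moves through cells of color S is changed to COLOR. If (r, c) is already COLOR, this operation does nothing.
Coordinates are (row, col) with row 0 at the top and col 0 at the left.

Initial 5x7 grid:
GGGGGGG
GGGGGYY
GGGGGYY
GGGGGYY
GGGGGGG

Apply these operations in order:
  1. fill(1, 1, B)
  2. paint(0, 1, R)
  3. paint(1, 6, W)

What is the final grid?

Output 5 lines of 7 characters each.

Answer: BRBBBBB
BBBBBYW
BBBBBYY
BBBBBYY
BBBBBBB

Derivation:
After op 1 fill(1,1,B) [29 cells changed]:
BBBBBBB
BBBBBYY
BBBBBYY
BBBBBYY
BBBBBBB
After op 2 paint(0,1,R):
BRBBBBB
BBBBBYY
BBBBBYY
BBBBBYY
BBBBBBB
After op 3 paint(1,6,W):
BRBBBBB
BBBBBYW
BBBBBYY
BBBBBYY
BBBBBBB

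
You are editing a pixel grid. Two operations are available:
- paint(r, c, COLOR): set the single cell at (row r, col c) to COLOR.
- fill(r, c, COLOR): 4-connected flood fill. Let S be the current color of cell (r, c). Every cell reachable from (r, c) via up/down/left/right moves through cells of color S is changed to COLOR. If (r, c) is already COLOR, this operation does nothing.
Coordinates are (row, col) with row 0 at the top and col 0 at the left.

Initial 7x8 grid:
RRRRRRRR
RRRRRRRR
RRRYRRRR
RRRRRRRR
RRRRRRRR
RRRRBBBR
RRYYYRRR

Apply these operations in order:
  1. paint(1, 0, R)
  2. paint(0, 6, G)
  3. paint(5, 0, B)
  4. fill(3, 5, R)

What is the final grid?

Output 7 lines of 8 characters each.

Answer: RRRRRRGR
RRRRRRRR
RRRYRRRR
RRRRRRRR
RRRRRRRR
BRRRBBBR
RRYYYRRR

Derivation:
After op 1 paint(1,0,R):
RRRRRRRR
RRRRRRRR
RRRYRRRR
RRRRRRRR
RRRRRRRR
RRRRBBBR
RRYYYRRR
After op 2 paint(0,6,G):
RRRRRRGR
RRRRRRRR
RRRYRRRR
RRRRRRRR
RRRRRRRR
RRRRBBBR
RRYYYRRR
After op 3 paint(5,0,B):
RRRRRRGR
RRRRRRRR
RRRYRRRR
RRRRRRRR
RRRRRRRR
BRRRBBBR
RRYYYRRR
After op 4 fill(3,5,R) [0 cells changed]:
RRRRRRGR
RRRRRRRR
RRRYRRRR
RRRRRRRR
RRRRRRRR
BRRRBBBR
RRYYYRRR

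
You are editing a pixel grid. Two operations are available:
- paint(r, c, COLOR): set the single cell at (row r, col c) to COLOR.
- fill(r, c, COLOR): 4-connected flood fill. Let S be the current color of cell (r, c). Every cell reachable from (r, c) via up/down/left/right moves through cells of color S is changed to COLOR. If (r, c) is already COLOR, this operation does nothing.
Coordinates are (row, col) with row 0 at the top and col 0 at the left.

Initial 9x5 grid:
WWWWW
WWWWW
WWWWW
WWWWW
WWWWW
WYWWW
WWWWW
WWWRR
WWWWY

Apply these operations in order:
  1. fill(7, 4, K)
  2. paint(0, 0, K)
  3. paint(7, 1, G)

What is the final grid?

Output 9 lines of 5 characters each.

Answer: KWWWW
WWWWW
WWWWW
WWWWW
WWWWW
WYWWW
WWWWW
WGWKK
WWWWY

Derivation:
After op 1 fill(7,4,K) [2 cells changed]:
WWWWW
WWWWW
WWWWW
WWWWW
WWWWW
WYWWW
WWWWW
WWWKK
WWWWY
After op 2 paint(0,0,K):
KWWWW
WWWWW
WWWWW
WWWWW
WWWWW
WYWWW
WWWWW
WWWKK
WWWWY
After op 3 paint(7,1,G):
KWWWW
WWWWW
WWWWW
WWWWW
WWWWW
WYWWW
WWWWW
WGWKK
WWWWY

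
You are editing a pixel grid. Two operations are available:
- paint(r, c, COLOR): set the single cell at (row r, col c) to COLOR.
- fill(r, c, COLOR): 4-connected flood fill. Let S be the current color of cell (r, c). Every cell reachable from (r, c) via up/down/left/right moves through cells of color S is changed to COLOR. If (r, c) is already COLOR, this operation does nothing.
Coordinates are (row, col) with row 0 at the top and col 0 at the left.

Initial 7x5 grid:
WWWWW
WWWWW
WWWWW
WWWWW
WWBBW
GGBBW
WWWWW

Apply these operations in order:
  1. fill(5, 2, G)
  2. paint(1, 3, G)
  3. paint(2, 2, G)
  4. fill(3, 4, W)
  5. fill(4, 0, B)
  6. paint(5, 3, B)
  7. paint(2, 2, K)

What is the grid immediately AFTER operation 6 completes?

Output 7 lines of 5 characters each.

After op 1 fill(5,2,G) [4 cells changed]:
WWWWW
WWWWW
WWWWW
WWWWW
WWGGW
GGGGW
WWWWW
After op 2 paint(1,3,G):
WWWWW
WWWGW
WWWWW
WWWWW
WWGGW
GGGGW
WWWWW
After op 3 paint(2,2,G):
WWWWW
WWWGW
WWGWW
WWWWW
WWGGW
GGGGW
WWWWW
After op 4 fill(3,4,W) [0 cells changed]:
WWWWW
WWWGW
WWGWW
WWWWW
WWGGW
GGGGW
WWWWW
After op 5 fill(4,0,B) [27 cells changed]:
BBBBB
BBBGB
BBGBB
BBBBB
BBGGB
GGGGB
BBBBB
After op 6 paint(5,3,B):
BBBBB
BBBGB
BBGBB
BBBBB
BBGGB
GGGBB
BBBBB

Answer: BBBBB
BBBGB
BBGBB
BBBBB
BBGGB
GGGBB
BBBBB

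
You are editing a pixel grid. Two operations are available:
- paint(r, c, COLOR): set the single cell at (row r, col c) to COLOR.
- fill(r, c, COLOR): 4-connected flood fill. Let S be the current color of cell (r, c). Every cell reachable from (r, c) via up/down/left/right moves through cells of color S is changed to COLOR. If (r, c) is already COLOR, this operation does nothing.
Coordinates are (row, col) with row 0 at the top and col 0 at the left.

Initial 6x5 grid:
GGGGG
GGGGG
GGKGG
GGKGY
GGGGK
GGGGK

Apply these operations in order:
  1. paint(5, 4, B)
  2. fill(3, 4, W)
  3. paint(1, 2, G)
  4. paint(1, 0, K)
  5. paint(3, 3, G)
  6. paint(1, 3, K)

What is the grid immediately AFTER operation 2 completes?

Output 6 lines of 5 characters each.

After op 1 paint(5,4,B):
GGGGG
GGGGG
GGKGG
GGKGY
GGGGK
GGGGB
After op 2 fill(3,4,W) [1 cells changed]:
GGGGG
GGGGG
GGKGG
GGKGW
GGGGK
GGGGB

Answer: GGGGG
GGGGG
GGKGG
GGKGW
GGGGK
GGGGB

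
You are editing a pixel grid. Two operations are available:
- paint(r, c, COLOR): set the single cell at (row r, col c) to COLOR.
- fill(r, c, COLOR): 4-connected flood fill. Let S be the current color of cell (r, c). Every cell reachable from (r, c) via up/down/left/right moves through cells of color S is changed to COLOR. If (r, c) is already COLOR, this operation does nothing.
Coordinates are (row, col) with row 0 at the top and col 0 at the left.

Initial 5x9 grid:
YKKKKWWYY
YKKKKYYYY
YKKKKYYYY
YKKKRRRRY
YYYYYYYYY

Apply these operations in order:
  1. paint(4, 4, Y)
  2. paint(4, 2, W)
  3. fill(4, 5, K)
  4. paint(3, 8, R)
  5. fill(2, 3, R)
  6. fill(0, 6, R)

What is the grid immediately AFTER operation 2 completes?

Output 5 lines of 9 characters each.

After op 1 paint(4,4,Y):
YKKKKWWYY
YKKKKYYYY
YKKKKYYYY
YKKKRRRRY
YYYYYYYYY
After op 2 paint(4,2,W):
YKKKKWWYY
YKKKKYYYY
YKKKKYYYY
YKKKRRRRY
YYWYYYYYY

Answer: YKKKKWWYY
YKKKKYYYY
YKKKKYYYY
YKKKRRRRY
YYWYYYYYY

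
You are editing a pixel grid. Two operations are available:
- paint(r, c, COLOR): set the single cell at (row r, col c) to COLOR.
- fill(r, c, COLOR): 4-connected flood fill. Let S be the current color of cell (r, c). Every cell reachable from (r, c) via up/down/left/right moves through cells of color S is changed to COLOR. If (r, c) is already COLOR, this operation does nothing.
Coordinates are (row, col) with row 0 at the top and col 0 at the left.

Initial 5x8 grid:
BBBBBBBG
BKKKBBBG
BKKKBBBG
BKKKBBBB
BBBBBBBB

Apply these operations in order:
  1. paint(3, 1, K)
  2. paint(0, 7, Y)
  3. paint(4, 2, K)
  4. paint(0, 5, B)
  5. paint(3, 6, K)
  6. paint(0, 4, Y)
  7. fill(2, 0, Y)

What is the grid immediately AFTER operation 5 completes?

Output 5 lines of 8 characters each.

After op 1 paint(3,1,K):
BBBBBBBG
BKKKBBBG
BKKKBBBG
BKKKBBBB
BBBBBBBB
After op 2 paint(0,7,Y):
BBBBBBBY
BKKKBBBG
BKKKBBBG
BKKKBBBB
BBBBBBBB
After op 3 paint(4,2,K):
BBBBBBBY
BKKKBBBG
BKKKBBBG
BKKKBBBB
BBKBBBBB
After op 4 paint(0,5,B):
BBBBBBBY
BKKKBBBG
BKKKBBBG
BKKKBBBB
BBKBBBBB
After op 5 paint(3,6,K):
BBBBBBBY
BKKKBBBG
BKKKBBBG
BKKKBBKB
BBKBBBBB

Answer: BBBBBBBY
BKKKBBBG
BKKKBBBG
BKKKBBKB
BBKBBBBB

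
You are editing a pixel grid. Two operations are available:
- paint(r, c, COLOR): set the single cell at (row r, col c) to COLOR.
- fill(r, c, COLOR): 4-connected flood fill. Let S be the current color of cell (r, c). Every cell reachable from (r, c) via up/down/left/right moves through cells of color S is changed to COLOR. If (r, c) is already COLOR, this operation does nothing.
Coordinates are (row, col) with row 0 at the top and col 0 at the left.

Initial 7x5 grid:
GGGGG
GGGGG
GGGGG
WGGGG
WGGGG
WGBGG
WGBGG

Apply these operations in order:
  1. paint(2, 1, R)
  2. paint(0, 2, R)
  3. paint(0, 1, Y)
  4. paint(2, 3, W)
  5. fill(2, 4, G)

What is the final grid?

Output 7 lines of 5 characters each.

Answer: GYRGG
GGGGG
GRGWG
WGGGG
WGGGG
WGBGG
WGBGG

Derivation:
After op 1 paint(2,1,R):
GGGGG
GGGGG
GRGGG
WGGGG
WGGGG
WGBGG
WGBGG
After op 2 paint(0,2,R):
GGRGG
GGGGG
GRGGG
WGGGG
WGGGG
WGBGG
WGBGG
After op 3 paint(0,1,Y):
GYRGG
GGGGG
GRGGG
WGGGG
WGGGG
WGBGG
WGBGG
After op 4 paint(2,3,W):
GYRGG
GGGGG
GRGWG
WGGGG
WGGGG
WGBGG
WGBGG
After op 5 fill(2,4,G) [0 cells changed]:
GYRGG
GGGGG
GRGWG
WGGGG
WGGGG
WGBGG
WGBGG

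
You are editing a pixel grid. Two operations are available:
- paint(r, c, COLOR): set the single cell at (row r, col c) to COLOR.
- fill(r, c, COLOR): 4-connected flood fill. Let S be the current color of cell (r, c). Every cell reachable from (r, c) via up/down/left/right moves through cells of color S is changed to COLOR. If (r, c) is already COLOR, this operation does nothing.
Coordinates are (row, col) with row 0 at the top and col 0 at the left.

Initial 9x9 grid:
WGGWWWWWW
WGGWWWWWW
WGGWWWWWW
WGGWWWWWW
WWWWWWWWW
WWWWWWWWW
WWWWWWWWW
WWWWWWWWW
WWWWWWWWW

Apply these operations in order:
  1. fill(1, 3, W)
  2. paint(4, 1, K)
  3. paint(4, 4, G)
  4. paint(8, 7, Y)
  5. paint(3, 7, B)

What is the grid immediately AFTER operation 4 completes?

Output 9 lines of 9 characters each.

Answer: WGGWWWWWW
WGGWWWWWW
WGGWWWWWW
WGGWWWWWW
WKWWGWWWW
WWWWWWWWW
WWWWWWWWW
WWWWWWWWW
WWWWWWWYW

Derivation:
After op 1 fill(1,3,W) [0 cells changed]:
WGGWWWWWW
WGGWWWWWW
WGGWWWWWW
WGGWWWWWW
WWWWWWWWW
WWWWWWWWW
WWWWWWWWW
WWWWWWWWW
WWWWWWWWW
After op 2 paint(4,1,K):
WGGWWWWWW
WGGWWWWWW
WGGWWWWWW
WGGWWWWWW
WKWWWWWWW
WWWWWWWWW
WWWWWWWWW
WWWWWWWWW
WWWWWWWWW
After op 3 paint(4,4,G):
WGGWWWWWW
WGGWWWWWW
WGGWWWWWW
WGGWWWWWW
WKWWGWWWW
WWWWWWWWW
WWWWWWWWW
WWWWWWWWW
WWWWWWWWW
After op 4 paint(8,7,Y):
WGGWWWWWW
WGGWWWWWW
WGGWWWWWW
WGGWWWWWW
WKWWGWWWW
WWWWWWWWW
WWWWWWWWW
WWWWWWWWW
WWWWWWWYW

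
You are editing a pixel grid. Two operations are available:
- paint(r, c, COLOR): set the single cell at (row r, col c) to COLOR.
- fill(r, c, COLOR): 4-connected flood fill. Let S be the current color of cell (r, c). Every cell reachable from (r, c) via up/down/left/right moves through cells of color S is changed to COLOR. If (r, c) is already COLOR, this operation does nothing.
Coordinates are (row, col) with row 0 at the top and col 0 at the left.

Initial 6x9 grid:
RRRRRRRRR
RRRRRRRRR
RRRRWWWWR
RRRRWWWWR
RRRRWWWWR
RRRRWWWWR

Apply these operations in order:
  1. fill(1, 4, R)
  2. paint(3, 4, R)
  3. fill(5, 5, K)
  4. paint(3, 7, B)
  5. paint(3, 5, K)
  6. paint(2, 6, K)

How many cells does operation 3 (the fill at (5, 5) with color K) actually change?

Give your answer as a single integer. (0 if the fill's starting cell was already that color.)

Answer: 15

Derivation:
After op 1 fill(1,4,R) [0 cells changed]:
RRRRRRRRR
RRRRRRRRR
RRRRWWWWR
RRRRWWWWR
RRRRWWWWR
RRRRWWWWR
After op 2 paint(3,4,R):
RRRRRRRRR
RRRRRRRRR
RRRRWWWWR
RRRRRWWWR
RRRRWWWWR
RRRRWWWWR
After op 3 fill(5,5,K) [15 cells changed]:
RRRRRRRRR
RRRRRRRRR
RRRRKKKKR
RRRRRKKKR
RRRRKKKKR
RRRRKKKKR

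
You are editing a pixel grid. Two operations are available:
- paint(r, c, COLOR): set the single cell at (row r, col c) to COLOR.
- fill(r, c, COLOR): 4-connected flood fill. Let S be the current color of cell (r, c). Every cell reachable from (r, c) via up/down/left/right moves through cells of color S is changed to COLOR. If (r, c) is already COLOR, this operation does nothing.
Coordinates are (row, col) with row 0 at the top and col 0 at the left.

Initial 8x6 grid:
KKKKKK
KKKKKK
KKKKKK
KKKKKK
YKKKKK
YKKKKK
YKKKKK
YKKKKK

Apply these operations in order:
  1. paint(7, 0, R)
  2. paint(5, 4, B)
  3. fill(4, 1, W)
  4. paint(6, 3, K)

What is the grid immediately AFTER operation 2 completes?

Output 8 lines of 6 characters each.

After op 1 paint(7,0,R):
KKKKKK
KKKKKK
KKKKKK
KKKKKK
YKKKKK
YKKKKK
YKKKKK
RKKKKK
After op 2 paint(5,4,B):
KKKKKK
KKKKKK
KKKKKK
KKKKKK
YKKKKK
YKKKBK
YKKKKK
RKKKKK

Answer: KKKKKK
KKKKKK
KKKKKK
KKKKKK
YKKKKK
YKKKBK
YKKKKK
RKKKKK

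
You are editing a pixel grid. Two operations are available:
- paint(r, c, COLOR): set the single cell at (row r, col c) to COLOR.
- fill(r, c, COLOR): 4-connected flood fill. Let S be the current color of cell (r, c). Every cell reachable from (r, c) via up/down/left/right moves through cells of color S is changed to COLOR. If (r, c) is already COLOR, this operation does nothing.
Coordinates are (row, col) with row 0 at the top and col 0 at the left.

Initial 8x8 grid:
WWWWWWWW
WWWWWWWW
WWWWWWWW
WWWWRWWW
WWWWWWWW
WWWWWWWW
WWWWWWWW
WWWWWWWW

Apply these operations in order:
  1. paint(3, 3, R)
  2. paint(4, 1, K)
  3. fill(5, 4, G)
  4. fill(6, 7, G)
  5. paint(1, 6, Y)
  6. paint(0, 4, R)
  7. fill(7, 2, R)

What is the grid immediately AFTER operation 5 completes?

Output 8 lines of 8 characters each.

After op 1 paint(3,3,R):
WWWWWWWW
WWWWWWWW
WWWWWWWW
WWWRRWWW
WWWWWWWW
WWWWWWWW
WWWWWWWW
WWWWWWWW
After op 2 paint(4,1,K):
WWWWWWWW
WWWWWWWW
WWWWWWWW
WWWRRWWW
WKWWWWWW
WWWWWWWW
WWWWWWWW
WWWWWWWW
After op 3 fill(5,4,G) [61 cells changed]:
GGGGGGGG
GGGGGGGG
GGGGGGGG
GGGRRGGG
GKGGGGGG
GGGGGGGG
GGGGGGGG
GGGGGGGG
After op 4 fill(6,7,G) [0 cells changed]:
GGGGGGGG
GGGGGGGG
GGGGGGGG
GGGRRGGG
GKGGGGGG
GGGGGGGG
GGGGGGGG
GGGGGGGG
After op 5 paint(1,6,Y):
GGGGGGGG
GGGGGGYG
GGGGGGGG
GGGRRGGG
GKGGGGGG
GGGGGGGG
GGGGGGGG
GGGGGGGG

Answer: GGGGGGGG
GGGGGGYG
GGGGGGGG
GGGRRGGG
GKGGGGGG
GGGGGGGG
GGGGGGGG
GGGGGGGG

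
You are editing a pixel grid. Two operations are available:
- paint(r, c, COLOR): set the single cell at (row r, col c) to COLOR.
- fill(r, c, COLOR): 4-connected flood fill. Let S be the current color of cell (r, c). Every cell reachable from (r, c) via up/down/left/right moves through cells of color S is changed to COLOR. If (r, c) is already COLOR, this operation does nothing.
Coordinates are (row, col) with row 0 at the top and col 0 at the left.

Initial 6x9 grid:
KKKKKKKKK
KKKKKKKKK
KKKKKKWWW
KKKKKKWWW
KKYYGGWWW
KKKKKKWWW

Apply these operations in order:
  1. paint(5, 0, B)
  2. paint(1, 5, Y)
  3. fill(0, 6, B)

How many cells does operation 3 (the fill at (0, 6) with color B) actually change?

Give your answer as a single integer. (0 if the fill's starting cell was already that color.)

After op 1 paint(5,0,B):
KKKKKKKKK
KKKKKKKKK
KKKKKKWWW
KKKKKKWWW
KKYYGGWWW
BKKKKKWWW
After op 2 paint(1,5,Y):
KKKKKKKKK
KKKKKYKKK
KKKKKKWWW
KKKKKKWWW
KKYYGGWWW
BKKKKKWWW
After op 3 fill(0,6,B) [36 cells changed]:
BBBBBBBBB
BBBBBYBBB
BBBBBBWWW
BBBBBBWWW
BBYYGGWWW
BBBBBBWWW

Answer: 36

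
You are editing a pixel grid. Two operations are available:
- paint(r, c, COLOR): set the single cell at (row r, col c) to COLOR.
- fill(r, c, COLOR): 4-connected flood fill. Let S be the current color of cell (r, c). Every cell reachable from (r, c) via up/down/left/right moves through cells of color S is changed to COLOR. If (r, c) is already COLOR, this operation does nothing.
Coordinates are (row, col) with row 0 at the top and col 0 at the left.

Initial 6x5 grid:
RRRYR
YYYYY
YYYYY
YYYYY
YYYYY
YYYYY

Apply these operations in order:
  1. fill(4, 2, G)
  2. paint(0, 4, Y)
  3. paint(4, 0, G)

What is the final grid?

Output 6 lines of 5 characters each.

After op 1 fill(4,2,G) [26 cells changed]:
RRRGR
GGGGG
GGGGG
GGGGG
GGGGG
GGGGG
After op 2 paint(0,4,Y):
RRRGY
GGGGG
GGGGG
GGGGG
GGGGG
GGGGG
After op 3 paint(4,0,G):
RRRGY
GGGGG
GGGGG
GGGGG
GGGGG
GGGGG

Answer: RRRGY
GGGGG
GGGGG
GGGGG
GGGGG
GGGGG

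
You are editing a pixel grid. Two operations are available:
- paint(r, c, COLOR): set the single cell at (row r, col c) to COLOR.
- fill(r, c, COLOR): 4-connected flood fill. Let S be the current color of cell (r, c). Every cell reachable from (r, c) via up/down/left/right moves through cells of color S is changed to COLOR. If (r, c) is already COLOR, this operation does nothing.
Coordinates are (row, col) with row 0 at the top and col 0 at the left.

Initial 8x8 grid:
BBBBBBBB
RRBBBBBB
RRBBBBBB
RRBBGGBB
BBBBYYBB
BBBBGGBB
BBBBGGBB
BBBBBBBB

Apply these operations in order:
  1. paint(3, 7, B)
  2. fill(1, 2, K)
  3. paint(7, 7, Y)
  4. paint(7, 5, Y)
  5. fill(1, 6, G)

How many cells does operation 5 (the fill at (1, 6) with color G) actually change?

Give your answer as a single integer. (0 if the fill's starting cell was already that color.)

Answer: 48

Derivation:
After op 1 paint(3,7,B):
BBBBBBBB
RRBBBBBB
RRBBBBBB
RRBBGGBB
BBBBYYBB
BBBBGGBB
BBBBGGBB
BBBBBBBB
After op 2 fill(1,2,K) [50 cells changed]:
KKKKKKKK
RRKKKKKK
RRKKKKKK
RRKKGGKK
KKKKYYKK
KKKKGGKK
KKKKGGKK
KKKKKKKK
After op 3 paint(7,7,Y):
KKKKKKKK
RRKKKKKK
RRKKKKKK
RRKKGGKK
KKKKYYKK
KKKKGGKK
KKKKGGKK
KKKKKKKY
After op 4 paint(7,5,Y):
KKKKKKKK
RRKKKKKK
RRKKKKKK
RRKKGGKK
KKKKYYKK
KKKKGGKK
KKKKGGKK
KKKKKYKY
After op 5 fill(1,6,G) [48 cells changed]:
GGGGGGGG
RRGGGGGG
RRGGGGGG
RRGGGGGG
GGGGYYGG
GGGGGGGG
GGGGGGGG
GGGGGYGY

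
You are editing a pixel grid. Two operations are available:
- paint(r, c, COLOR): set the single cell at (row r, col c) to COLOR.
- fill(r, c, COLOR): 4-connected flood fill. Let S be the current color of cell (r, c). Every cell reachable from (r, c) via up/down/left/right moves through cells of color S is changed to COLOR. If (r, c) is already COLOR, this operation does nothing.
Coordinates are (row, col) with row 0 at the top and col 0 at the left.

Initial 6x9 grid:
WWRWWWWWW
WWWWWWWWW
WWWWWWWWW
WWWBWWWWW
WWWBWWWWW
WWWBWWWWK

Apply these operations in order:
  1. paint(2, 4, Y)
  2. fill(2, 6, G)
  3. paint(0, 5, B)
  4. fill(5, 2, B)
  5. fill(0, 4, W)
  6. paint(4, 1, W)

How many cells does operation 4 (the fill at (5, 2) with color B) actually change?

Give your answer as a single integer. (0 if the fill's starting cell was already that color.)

After op 1 paint(2,4,Y):
WWRWWWWWW
WWWWWWWWW
WWWWYWWWW
WWWBWWWWW
WWWBWWWWW
WWWBWWWWK
After op 2 fill(2,6,G) [48 cells changed]:
GGRGGGGGG
GGGGGGGGG
GGGGYGGGG
GGGBGGGGG
GGGBGGGGG
GGGBGGGGK
After op 3 paint(0,5,B):
GGRGGBGGG
GGGGGGGGG
GGGGYGGGG
GGGBGGGGG
GGGBGGGGG
GGGBGGGGK
After op 4 fill(5,2,B) [47 cells changed]:
BBRBBBBBB
BBBBBBBBB
BBBBYBBBB
BBBBBBBBB
BBBBBBBBB
BBBBBBBBK

Answer: 47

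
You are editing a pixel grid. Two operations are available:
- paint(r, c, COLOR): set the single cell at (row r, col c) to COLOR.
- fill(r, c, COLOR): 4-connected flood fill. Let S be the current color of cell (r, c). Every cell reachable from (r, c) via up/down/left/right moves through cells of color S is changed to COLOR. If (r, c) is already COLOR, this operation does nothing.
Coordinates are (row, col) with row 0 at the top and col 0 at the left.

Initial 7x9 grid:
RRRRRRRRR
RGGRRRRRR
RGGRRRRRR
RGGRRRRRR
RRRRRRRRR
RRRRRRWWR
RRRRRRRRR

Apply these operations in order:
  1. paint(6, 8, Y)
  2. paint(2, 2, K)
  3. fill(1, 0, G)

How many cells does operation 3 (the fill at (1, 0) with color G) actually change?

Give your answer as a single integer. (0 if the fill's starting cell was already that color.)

After op 1 paint(6,8,Y):
RRRRRRRRR
RGGRRRRRR
RGGRRRRRR
RGGRRRRRR
RRRRRRRRR
RRRRRRWWR
RRRRRRRRY
After op 2 paint(2,2,K):
RRRRRRRRR
RGGRRRRRR
RGKRRRRRR
RGGRRRRRR
RRRRRRRRR
RRRRRRWWR
RRRRRRRRY
After op 3 fill(1,0,G) [54 cells changed]:
GGGGGGGGG
GGGGGGGGG
GGKGGGGGG
GGGGGGGGG
GGGGGGGGG
GGGGGGWWG
GGGGGGGGY

Answer: 54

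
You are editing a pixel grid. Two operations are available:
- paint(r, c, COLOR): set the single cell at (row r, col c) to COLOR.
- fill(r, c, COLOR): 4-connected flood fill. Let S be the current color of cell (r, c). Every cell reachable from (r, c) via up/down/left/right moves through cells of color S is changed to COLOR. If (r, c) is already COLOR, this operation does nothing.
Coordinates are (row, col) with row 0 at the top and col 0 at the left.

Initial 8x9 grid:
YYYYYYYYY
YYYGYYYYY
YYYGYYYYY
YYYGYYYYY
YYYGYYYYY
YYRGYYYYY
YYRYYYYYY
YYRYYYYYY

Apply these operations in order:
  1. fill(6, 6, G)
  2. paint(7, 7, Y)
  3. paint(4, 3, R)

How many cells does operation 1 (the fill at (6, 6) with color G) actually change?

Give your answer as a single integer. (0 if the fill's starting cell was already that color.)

Answer: 64

Derivation:
After op 1 fill(6,6,G) [64 cells changed]:
GGGGGGGGG
GGGGGGGGG
GGGGGGGGG
GGGGGGGGG
GGGGGGGGG
GGRGGGGGG
GGRGGGGGG
GGRGGGGGG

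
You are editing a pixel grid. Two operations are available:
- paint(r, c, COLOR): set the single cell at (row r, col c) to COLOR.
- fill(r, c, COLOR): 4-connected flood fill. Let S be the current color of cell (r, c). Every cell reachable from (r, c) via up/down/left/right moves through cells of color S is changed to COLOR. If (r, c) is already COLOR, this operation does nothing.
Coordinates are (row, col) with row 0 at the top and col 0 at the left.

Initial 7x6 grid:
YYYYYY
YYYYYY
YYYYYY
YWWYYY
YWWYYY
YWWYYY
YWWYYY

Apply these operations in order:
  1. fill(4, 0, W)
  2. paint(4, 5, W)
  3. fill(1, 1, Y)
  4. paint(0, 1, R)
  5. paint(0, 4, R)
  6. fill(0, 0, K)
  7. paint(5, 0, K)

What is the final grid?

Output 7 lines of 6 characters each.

Answer: KRKKRK
KKKKKK
KKKKKK
KKKKKK
KKKKKK
KKKKKK
KKKKKK

Derivation:
After op 1 fill(4,0,W) [34 cells changed]:
WWWWWW
WWWWWW
WWWWWW
WWWWWW
WWWWWW
WWWWWW
WWWWWW
After op 2 paint(4,5,W):
WWWWWW
WWWWWW
WWWWWW
WWWWWW
WWWWWW
WWWWWW
WWWWWW
After op 3 fill(1,1,Y) [42 cells changed]:
YYYYYY
YYYYYY
YYYYYY
YYYYYY
YYYYYY
YYYYYY
YYYYYY
After op 4 paint(0,1,R):
YRYYYY
YYYYYY
YYYYYY
YYYYYY
YYYYYY
YYYYYY
YYYYYY
After op 5 paint(0,4,R):
YRYYRY
YYYYYY
YYYYYY
YYYYYY
YYYYYY
YYYYYY
YYYYYY
After op 6 fill(0,0,K) [40 cells changed]:
KRKKRK
KKKKKK
KKKKKK
KKKKKK
KKKKKK
KKKKKK
KKKKKK
After op 7 paint(5,0,K):
KRKKRK
KKKKKK
KKKKKK
KKKKKK
KKKKKK
KKKKKK
KKKKKK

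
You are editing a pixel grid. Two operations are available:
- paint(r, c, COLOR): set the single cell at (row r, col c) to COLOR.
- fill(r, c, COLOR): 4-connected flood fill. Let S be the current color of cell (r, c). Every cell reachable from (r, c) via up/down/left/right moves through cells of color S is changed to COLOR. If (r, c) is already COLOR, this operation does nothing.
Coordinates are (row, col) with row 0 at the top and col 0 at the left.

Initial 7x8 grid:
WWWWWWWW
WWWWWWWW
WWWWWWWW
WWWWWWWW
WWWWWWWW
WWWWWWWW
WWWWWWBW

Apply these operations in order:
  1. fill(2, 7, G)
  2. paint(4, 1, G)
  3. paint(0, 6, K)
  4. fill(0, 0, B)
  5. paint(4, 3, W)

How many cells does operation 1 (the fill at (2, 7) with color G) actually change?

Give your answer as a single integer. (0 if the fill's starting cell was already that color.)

After op 1 fill(2,7,G) [55 cells changed]:
GGGGGGGG
GGGGGGGG
GGGGGGGG
GGGGGGGG
GGGGGGGG
GGGGGGGG
GGGGGGBG

Answer: 55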